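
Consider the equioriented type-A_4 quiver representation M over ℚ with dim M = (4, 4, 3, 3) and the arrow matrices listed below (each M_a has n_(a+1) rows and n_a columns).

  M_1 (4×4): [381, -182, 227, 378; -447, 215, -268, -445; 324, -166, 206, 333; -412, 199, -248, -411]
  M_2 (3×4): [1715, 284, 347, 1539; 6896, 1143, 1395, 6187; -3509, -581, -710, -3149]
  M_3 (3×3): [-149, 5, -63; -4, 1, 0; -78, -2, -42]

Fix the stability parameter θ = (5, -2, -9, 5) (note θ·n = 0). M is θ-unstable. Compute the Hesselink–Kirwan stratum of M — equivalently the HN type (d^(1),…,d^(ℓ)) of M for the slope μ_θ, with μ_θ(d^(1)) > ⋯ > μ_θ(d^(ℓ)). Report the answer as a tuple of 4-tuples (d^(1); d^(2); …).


Barcode: M ≅ I[1,2], I[1,3], I[1,4]^2, I[4,4]. HN layers by μ_θ (3 steps, strictly decreasing):
  μ^(1)=5; μ^(2)=3/2; μ^(3)=-2

((0, 0, 0, 3); (1, 1, 0, 0); (3, 3, 3, 0))


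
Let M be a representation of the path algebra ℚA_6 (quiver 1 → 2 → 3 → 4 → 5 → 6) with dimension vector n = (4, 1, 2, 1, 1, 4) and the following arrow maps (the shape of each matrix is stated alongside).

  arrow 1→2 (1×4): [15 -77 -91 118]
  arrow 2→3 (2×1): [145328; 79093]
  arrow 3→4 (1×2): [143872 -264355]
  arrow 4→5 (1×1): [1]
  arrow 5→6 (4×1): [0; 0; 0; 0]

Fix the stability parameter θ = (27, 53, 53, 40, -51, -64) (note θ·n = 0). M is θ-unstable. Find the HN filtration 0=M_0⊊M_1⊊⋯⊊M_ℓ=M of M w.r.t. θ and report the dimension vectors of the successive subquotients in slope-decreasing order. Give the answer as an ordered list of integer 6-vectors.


Barcode: M ≅ I[1,1]^3, I[1,5], I[3,3], I[6,6]^4. HN layers by μ_θ (4 steps, strictly decreasing):
  μ^(1)=53; μ^(2)=27; μ^(3)=122/5; μ^(4)=-64

((0, 0, 1, 0, 0, 0); (3, 0, 0, 0, 0, 0); (1, 1, 1, 1, 1, 0); (0, 0, 0, 0, 0, 4))


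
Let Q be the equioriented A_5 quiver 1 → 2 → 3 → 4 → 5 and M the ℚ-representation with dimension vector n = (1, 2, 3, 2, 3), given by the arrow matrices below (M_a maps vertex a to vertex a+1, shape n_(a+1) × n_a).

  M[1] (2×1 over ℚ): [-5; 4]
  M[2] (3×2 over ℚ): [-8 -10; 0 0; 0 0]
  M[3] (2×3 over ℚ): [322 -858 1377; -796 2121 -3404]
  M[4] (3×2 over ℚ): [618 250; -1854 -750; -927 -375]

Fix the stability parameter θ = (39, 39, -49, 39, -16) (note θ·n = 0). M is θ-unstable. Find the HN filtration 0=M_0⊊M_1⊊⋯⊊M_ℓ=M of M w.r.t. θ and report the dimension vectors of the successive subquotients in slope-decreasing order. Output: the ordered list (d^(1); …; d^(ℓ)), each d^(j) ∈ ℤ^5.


Interval decomposition of M: I[1,2], I[2,5], I[3,3], I[3,4], I[5,5]^2.
HN type (ℓ=5): μ^(1)=39; μ^(2)=23/2; μ^(3)=-5; μ^(4)=-16; μ^(5)=-49

((1, 1, 0, 1, 0); (0, 0, 0, 1, 1); (0, 1, 1, 0, 0); (0, 0, 0, 0, 2); (0, 0, 2, 0, 0))


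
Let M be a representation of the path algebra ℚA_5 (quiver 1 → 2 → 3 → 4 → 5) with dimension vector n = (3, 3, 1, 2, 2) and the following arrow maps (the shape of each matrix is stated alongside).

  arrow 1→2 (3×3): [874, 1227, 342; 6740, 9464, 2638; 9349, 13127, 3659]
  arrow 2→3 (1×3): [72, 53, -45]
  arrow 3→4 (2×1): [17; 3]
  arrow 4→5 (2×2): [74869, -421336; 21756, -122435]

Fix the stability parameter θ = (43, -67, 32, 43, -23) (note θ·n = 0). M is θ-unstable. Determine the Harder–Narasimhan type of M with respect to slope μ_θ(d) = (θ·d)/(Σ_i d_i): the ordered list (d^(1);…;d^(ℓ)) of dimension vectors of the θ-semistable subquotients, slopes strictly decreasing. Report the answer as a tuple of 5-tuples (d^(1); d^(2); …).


Via rank(M_{q-1}∘⋯∘M_p): M ≅ I[1,2]^2, I[1,5], I[4,5].
μ_θ-semistable layers: μ^(1)=52/3; μ^(2)=10; μ^(3)=-12

((0, 0, 1, 1, 1); (0, 0, 0, 1, 1); (3, 3, 0, 0, 0))


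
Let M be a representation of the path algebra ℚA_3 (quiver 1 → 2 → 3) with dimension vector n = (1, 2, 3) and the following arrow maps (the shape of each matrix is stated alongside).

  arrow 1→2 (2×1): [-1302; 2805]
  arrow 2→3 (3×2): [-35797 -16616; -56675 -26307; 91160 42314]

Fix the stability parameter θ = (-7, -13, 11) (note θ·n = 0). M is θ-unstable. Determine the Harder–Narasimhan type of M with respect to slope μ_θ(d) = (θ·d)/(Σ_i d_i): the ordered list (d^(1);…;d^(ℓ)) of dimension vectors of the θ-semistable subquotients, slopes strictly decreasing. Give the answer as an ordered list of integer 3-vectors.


Interval decomposition of M: I[1,3], I[2,3], I[3,3].
HN type (ℓ=3): μ^(1)=11; μ^(2)=-10; μ^(3)=-13

((0, 0, 3); (1, 1, 0); (0, 1, 0))


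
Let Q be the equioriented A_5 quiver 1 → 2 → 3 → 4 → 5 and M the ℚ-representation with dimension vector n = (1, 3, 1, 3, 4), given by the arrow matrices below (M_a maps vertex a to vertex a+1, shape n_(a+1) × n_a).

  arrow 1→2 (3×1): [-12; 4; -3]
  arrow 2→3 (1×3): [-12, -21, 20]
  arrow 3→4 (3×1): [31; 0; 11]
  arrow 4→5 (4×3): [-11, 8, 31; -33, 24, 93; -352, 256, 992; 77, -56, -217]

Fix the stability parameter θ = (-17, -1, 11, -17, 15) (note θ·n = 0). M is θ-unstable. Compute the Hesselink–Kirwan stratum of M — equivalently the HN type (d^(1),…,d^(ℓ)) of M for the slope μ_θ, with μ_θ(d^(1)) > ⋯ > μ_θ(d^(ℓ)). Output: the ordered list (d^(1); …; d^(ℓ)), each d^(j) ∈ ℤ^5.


Via rank(M_{q-1}∘⋯∘M_p): M ≅ I[1,2], I[2,2], I[2,4], I[4,4], I[4,5], I[5,5]^3.
μ_θ-semistable layers: μ^(1)=15; μ^(2)=-1; μ^(3)=-7/3; μ^(4)=-17

((0, 0, 0, 0, 4); (0, 2, 0, 0, 0); (0, 1, 1, 1, 0); (1, 0, 0, 2, 0))


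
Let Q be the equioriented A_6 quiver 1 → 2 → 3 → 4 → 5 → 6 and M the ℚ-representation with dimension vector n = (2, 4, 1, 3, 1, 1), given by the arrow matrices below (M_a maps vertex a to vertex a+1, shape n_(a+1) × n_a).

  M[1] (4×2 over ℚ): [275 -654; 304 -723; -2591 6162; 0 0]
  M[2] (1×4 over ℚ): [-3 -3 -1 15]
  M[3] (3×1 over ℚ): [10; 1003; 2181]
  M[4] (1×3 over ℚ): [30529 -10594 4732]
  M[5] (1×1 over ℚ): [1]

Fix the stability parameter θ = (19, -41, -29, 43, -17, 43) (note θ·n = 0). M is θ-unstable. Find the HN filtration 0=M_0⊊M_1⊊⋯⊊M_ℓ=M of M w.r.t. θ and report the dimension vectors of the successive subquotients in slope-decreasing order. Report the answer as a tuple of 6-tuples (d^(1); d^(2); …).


Interval decomposition of M: I[1,2], I[1,4], I[2,2]^2, I[4,4], I[4,6].
HN type (ℓ=5): μ^(1)=43; μ^(2)=13; μ^(3)=-11; μ^(4)=-17; μ^(5)=-41

((0, 0, 0, 2, 0, 1); (0, 0, 0, 1, 1, 0); (1, 1, 0, 0, 0, 0); (1, 1, 1, 0, 0, 0); (0, 2, 0, 0, 0, 0))


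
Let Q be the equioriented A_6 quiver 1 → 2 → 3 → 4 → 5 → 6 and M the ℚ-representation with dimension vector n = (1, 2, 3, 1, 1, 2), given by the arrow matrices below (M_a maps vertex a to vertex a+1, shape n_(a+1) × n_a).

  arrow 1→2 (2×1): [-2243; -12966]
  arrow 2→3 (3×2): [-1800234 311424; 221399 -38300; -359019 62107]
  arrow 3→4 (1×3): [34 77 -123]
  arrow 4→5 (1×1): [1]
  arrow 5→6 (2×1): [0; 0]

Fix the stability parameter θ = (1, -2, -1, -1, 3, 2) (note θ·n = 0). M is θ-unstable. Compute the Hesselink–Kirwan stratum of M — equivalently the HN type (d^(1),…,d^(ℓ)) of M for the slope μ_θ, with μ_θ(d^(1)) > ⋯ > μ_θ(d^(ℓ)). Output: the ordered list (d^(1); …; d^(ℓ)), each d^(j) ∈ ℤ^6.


Via rank(M_{q-1}∘⋯∘M_p): M ≅ I[1,5], I[2,3], I[3,3], I[6,6]^2.
μ_θ-semistable layers: μ^(1)=3; μ^(2)=2; μ^(3)=-3/4; μ^(4)=-1; μ^(5)=-2

((0, 0, 0, 0, 1, 0); (0, 0, 0, 0, 0, 2); (1, 1, 1, 1, 0, 0); (0, 0, 2, 0, 0, 0); (0, 1, 0, 0, 0, 0))


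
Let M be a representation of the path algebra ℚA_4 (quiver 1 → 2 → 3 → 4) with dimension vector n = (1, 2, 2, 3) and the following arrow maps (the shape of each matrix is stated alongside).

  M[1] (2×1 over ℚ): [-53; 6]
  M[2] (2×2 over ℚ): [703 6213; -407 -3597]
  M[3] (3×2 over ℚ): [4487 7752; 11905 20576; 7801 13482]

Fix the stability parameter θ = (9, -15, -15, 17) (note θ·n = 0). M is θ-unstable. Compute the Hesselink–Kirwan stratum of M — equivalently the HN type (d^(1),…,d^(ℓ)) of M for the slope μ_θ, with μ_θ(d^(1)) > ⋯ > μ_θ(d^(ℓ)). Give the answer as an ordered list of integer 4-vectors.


Barcode: M ≅ I[1,4], I[2,2], I[3,4], I[4,4]. HN layers by μ_θ (3 steps, strictly decreasing):
  μ^(1)=17; μ^(2)=-7; μ^(3)=-15

((0, 0, 0, 3); (1, 1, 1, 0); (0, 1, 1, 0))


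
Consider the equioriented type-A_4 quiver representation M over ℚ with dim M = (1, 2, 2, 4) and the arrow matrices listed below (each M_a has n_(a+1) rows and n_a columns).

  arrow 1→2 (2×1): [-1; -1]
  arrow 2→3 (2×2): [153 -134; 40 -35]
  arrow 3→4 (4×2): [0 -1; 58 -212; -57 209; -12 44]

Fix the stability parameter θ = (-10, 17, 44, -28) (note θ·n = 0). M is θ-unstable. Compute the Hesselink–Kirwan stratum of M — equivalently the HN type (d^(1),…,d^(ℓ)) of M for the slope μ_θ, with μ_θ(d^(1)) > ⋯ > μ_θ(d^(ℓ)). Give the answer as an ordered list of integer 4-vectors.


Via rank(M_{q-1}∘⋯∘M_p): M ≅ I[1,4], I[2,4], I[4,4]^2.
μ_θ-semistable layers: μ^(1)=11; μ^(2)=-10; μ^(3)=-28

((0, 2, 2, 2); (1, 0, 0, 0); (0, 0, 0, 2))


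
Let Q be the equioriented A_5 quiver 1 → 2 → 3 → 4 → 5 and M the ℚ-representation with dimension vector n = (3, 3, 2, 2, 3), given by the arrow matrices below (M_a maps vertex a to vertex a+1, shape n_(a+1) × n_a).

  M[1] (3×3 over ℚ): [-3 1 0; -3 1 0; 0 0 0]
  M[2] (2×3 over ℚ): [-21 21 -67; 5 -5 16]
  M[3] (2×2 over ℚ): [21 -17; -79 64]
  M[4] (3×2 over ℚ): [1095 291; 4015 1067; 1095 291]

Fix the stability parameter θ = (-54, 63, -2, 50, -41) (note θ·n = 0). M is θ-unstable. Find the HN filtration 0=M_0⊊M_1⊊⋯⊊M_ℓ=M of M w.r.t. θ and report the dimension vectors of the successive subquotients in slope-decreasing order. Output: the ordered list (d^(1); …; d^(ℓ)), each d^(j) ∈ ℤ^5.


Via rank(M_{q-1}∘⋯∘M_p): M ≅ I[1,1]^2, I[1,2], I[2,4], I[2,5], I[5,5]^2.
μ_θ-semistable layers: μ^(1)=63; μ^(2)=50; μ^(3)=61/2; μ^(4)=35/2; μ^(5)=-41; μ^(6)=-54

((0, 1, 0, 0, 0); (0, 0, 0, 1, 0); (0, 1, 1, 0, 0); (0, 1, 1, 1, 1); (0, 0, 0, 0, 2); (3, 0, 0, 0, 0))


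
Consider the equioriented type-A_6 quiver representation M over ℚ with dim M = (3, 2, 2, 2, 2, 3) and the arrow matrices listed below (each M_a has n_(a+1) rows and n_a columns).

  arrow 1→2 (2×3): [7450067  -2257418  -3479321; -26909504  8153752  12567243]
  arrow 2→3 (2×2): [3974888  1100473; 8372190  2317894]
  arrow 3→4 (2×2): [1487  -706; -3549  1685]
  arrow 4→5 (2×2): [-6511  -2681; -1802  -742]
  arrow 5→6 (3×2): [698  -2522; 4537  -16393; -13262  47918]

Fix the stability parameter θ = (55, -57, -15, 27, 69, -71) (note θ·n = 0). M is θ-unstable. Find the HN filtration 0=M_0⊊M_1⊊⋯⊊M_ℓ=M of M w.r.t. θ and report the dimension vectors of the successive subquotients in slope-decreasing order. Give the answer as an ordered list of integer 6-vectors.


Barcode: M ≅ I[1,1], I[1,4], I[1,6], I[5,5], I[6,6]^2. HN layers by μ_θ (6 steps, strictly decreasing):
  μ^(1)=69; μ^(2)=55; μ^(3)=27; μ^(4)=25/3; μ^(5)=-17/3; μ^(6)=-71

((0, 0, 0, 0, 1, 0); (1, 0, 0, 0, 0, 0); (0, 0, 0, 1, 0, 0); (0, 0, 0, 1, 1, 1); (2, 2, 2, 0, 0, 0); (0, 0, 0, 0, 0, 2))


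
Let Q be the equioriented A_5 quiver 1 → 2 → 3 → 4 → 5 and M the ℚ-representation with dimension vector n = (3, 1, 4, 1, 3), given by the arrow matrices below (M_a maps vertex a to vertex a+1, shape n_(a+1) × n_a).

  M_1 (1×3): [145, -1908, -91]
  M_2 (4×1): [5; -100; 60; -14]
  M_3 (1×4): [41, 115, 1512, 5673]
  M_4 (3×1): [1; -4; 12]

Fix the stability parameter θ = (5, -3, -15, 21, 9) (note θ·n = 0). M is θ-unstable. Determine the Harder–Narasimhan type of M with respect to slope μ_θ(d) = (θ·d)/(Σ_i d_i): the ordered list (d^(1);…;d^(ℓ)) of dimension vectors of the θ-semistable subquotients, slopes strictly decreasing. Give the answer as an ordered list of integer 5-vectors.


Barcode: M ≅ I[1,1]^2, I[1,5], I[3,3]^3, I[5,5]^2. HN layers by μ_θ (5 steps, strictly decreasing):
  μ^(1)=15; μ^(2)=9; μ^(3)=5; μ^(4)=-13/3; μ^(5)=-15

((0, 0, 0, 1, 1); (0, 0, 0, 0, 2); (2, 0, 0, 0, 0); (1, 1, 1, 0, 0); (0, 0, 3, 0, 0))


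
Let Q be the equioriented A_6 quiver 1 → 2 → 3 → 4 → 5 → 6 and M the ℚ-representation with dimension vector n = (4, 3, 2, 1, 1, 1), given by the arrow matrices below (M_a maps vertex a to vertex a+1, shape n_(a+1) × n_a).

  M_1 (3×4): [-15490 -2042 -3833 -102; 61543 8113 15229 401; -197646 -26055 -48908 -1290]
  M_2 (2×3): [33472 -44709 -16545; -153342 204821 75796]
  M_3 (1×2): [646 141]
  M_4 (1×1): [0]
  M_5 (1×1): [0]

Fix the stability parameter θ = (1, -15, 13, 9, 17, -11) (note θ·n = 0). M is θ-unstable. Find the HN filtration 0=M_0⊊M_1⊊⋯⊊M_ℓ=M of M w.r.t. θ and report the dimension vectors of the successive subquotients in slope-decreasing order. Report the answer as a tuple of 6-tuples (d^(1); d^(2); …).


Barcode: M ≅ I[1,1], I[1,2], I[1,3], I[1,4], I[5,5], I[6,6]. HN layers by μ_θ (6 steps, strictly decreasing):
  μ^(1)=17; μ^(2)=13; μ^(3)=11; μ^(4)=1; μ^(5)=-7; μ^(6)=-11

((0, 0, 0, 0, 1, 0); (0, 0, 1, 0, 0, 0); (0, 0, 1, 1, 0, 0); (1, 0, 0, 0, 0, 0); (3, 3, 0, 0, 0, 0); (0, 0, 0, 0, 0, 1))


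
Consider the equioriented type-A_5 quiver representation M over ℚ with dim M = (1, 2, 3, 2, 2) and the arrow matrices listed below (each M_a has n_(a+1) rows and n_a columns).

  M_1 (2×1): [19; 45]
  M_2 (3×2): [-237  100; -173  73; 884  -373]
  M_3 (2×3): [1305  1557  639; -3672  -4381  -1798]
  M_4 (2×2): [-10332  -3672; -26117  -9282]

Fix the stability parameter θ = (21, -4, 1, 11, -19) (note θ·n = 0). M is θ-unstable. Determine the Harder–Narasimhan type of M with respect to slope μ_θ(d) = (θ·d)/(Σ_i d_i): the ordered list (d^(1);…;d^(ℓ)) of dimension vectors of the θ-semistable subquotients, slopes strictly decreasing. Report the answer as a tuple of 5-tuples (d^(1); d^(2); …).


Barcode: M ≅ I[1,3], I[2,4], I[3,5], I[5,5]. HN layers by μ_θ (6 steps, strictly decreasing):
  μ^(1)=11; μ^(2)=6; μ^(3)=1; μ^(4)=-7/3; μ^(5)=-4; μ^(6)=-19

((0, 0, 0, 1, 0); (1, 1, 1, 0, 0); (0, 0, 1, 0, 0); (0, 0, 1, 1, 1); (0, 1, 0, 0, 0); (0, 0, 0, 0, 1))


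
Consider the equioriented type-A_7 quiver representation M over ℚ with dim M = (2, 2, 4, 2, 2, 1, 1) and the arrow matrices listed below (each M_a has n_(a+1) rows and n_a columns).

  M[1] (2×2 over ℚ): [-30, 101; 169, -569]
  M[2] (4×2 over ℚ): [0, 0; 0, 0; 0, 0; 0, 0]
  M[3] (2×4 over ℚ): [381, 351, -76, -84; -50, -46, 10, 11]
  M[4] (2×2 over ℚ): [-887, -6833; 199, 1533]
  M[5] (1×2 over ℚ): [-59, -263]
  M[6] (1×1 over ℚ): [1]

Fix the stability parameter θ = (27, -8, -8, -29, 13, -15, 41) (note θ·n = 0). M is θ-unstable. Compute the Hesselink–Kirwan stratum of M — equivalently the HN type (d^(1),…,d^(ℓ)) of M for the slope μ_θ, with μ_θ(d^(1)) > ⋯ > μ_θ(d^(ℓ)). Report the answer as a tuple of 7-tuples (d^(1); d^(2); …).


Interval decomposition of M: I[1,2]^2, I[3,3]^2, I[3,5], I[3,7].
HN type (ℓ=6): μ^(1)=41; μ^(2)=13; μ^(3)=19/2; μ^(4)=-1; μ^(5)=-8; μ^(6)=-37/2

((0, 0, 0, 0, 0, 0, 1); (0, 0, 0, 0, 1, 0, 0); (2, 2, 0, 0, 0, 0, 0); (0, 0, 0, 0, 1, 1, 0); (0, 0, 2, 0, 0, 0, 0); (0, 0, 2, 2, 0, 0, 0))


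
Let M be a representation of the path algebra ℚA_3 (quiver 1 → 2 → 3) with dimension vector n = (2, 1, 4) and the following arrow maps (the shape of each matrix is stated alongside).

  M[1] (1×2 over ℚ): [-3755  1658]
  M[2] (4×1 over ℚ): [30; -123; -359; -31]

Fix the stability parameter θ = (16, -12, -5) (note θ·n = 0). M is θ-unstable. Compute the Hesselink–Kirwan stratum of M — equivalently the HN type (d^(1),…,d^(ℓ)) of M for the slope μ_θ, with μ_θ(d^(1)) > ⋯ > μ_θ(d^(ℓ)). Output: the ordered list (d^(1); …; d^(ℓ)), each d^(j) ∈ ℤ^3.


Interval decomposition of M: I[1,1], I[1,3], I[3,3]^3.
HN type (ℓ=3): μ^(1)=16; μ^(2)=-1/3; μ^(3)=-5

((1, 0, 0); (1, 1, 1); (0, 0, 3))


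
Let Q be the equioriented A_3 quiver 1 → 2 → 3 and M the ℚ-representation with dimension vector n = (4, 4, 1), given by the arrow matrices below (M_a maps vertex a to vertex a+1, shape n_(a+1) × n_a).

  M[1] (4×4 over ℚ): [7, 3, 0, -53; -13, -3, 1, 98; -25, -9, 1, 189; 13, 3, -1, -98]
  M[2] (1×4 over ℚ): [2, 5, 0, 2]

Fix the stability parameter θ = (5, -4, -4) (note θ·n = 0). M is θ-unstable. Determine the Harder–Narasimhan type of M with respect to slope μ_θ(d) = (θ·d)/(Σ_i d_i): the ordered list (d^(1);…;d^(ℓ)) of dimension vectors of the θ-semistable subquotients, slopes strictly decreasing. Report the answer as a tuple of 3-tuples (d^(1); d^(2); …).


Interval decomposition of M: I[1,1], I[1,2]^2, I[1,3], I[2,2].
HN type (ℓ=4): μ^(1)=5; μ^(2)=1/2; μ^(3)=-1; μ^(4)=-4

((1, 0, 0); (2, 2, 0); (1, 1, 1); (0, 1, 0))


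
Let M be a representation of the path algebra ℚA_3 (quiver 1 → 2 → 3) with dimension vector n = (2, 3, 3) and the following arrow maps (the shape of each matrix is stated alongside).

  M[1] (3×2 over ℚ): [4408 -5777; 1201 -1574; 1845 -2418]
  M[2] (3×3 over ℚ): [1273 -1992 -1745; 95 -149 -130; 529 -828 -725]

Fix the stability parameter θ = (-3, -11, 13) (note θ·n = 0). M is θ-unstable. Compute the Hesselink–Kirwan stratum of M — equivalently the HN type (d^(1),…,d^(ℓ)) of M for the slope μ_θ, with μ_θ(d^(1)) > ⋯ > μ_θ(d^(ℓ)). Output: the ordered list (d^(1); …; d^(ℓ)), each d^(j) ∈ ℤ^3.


Barcode: M ≅ I[1,2], I[1,3], I[2,3], I[3,3]. HN layers by μ_θ (3 steps, strictly decreasing):
  μ^(1)=13; μ^(2)=-7; μ^(3)=-11

((0, 0, 3); (2, 2, 0); (0, 1, 0))


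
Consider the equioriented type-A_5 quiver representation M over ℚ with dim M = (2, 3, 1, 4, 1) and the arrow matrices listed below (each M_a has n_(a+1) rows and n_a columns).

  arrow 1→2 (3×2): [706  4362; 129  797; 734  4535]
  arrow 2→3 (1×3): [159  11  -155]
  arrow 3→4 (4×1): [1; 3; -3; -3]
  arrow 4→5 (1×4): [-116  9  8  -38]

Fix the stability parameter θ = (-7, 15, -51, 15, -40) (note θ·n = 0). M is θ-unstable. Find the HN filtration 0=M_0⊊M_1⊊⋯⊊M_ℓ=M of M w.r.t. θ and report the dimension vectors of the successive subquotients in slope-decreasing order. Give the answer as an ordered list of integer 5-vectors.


Barcode: M ≅ I[1,2], I[1,5], I[2,2], I[4,4]^3. HN layers by μ_θ (4 steps, strictly decreasing):
  μ^(1)=15; μ^(2)=-7; μ^(3)=-25/2; μ^(4)=-43/3

((0, 2, 0, 3, 0); (1, 0, 0, 0, 0); (0, 0, 0, 1, 1); (1, 1, 1, 0, 0))


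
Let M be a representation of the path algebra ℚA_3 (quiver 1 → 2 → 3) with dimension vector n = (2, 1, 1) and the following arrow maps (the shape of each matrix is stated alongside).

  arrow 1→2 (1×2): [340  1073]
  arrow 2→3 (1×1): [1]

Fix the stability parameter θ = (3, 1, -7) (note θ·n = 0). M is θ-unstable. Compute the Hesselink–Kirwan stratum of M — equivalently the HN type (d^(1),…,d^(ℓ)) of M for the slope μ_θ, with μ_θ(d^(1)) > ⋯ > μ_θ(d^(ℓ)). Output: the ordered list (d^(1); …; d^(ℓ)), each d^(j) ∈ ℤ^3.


Via rank(M_{q-1}∘⋯∘M_p): M ≅ I[1,1], I[1,3].
μ_θ-semistable layers: μ^(1)=3; μ^(2)=-1

((1, 0, 0); (1, 1, 1))


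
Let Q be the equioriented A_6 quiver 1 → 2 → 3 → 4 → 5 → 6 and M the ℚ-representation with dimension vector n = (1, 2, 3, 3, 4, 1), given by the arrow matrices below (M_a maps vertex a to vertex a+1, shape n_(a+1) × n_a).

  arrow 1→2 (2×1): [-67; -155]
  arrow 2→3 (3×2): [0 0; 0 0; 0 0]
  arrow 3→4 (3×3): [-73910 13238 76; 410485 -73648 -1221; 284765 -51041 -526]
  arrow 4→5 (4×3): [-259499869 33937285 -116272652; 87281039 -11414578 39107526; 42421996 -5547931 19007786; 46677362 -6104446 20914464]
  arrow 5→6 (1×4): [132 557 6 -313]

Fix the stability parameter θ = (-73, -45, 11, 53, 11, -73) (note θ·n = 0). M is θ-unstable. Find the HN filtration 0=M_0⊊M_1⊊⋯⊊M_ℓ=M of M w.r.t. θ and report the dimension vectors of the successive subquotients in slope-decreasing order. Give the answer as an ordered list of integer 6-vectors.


Via rank(M_{q-1}∘⋯∘M_p): M ≅ I[1,2], I[2,2], I[3,3], I[3,4], I[3,6], I[4,5], I[5,5]^2.
μ_θ-semistable layers: μ^(1)=53; μ^(2)=32; μ^(3)=11; μ^(4)=1/2; μ^(5)=-45; μ^(6)=-73

((0, 0, 0, 1, 0, 0); (0, 0, 0, 1, 1, 0); (0, 0, 2, 0, 2, 0); (0, 0, 1, 1, 1, 1); (0, 2, 0, 0, 0, 0); (1, 0, 0, 0, 0, 0))


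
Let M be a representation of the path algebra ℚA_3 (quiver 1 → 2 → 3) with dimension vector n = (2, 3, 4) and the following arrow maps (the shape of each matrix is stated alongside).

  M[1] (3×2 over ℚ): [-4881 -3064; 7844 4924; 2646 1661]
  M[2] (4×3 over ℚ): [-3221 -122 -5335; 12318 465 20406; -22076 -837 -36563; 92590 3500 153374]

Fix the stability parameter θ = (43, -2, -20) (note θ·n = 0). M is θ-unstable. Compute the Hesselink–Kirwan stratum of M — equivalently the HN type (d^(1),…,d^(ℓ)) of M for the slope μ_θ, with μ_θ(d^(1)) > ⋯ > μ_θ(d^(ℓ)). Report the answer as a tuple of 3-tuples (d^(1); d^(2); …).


Via rank(M_{q-1}∘⋯∘M_p): M ≅ I[1,3]^2, I[2,3], I[3,3].
μ_θ-semistable layers: μ^(1)=7; μ^(2)=-11; μ^(3)=-20

((2, 2, 2); (0, 1, 1); (0, 0, 1))


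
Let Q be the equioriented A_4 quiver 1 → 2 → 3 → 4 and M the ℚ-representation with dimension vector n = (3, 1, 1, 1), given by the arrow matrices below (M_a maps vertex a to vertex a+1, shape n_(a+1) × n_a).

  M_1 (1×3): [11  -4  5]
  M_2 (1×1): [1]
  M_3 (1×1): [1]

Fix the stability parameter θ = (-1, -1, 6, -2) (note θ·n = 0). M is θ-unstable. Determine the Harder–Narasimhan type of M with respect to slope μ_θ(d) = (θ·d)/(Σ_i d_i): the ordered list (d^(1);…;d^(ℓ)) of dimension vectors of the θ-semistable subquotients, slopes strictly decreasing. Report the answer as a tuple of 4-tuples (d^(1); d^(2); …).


Via rank(M_{q-1}∘⋯∘M_p): M ≅ I[1,1]^2, I[1,4].
μ_θ-semistable layers: μ^(1)=2; μ^(2)=-1

((0, 0, 1, 1); (3, 1, 0, 0))


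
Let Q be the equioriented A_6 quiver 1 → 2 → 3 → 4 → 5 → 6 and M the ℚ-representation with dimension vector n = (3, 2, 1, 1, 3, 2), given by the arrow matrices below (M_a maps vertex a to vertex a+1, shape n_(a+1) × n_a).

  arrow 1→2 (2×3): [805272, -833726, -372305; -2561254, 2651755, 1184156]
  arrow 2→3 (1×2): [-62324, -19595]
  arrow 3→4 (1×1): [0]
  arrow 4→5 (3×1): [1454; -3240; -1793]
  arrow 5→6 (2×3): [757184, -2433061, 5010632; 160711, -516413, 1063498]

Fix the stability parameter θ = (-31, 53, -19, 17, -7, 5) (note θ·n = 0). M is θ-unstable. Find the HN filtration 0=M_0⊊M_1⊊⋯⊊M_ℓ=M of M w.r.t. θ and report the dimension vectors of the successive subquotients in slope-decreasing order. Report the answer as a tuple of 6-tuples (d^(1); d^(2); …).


Barcode: M ≅ I[1,1], I[1,2], I[1,3], I[4,5], I[5,6]^2. HN layers by μ_θ (5 steps, strictly decreasing):
  μ^(1)=53; μ^(2)=17; μ^(3)=5; μ^(4)=-7; μ^(5)=-31

((0, 1, 0, 0, 0, 0); (0, 1, 1, 0, 0, 0); (0, 0, 0, 1, 1, 2); (0, 0, 0, 0, 2, 0); (3, 0, 0, 0, 0, 0))


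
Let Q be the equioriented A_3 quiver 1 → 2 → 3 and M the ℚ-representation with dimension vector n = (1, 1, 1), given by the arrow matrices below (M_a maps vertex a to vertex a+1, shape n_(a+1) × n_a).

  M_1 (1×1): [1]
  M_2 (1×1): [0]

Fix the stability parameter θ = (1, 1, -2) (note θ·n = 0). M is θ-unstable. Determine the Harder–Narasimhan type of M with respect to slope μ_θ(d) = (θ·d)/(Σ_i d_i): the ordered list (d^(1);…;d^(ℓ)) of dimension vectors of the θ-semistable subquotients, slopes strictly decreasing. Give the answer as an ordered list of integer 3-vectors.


Via rank(M_{q-1}∘⋯∘M_p): M ≅ I[1,2], I[3,3].
μ_θ-semistable layers: μ^(1)=1; μ^(2)=-2

((1, 1, 0); (0, 0, 1))


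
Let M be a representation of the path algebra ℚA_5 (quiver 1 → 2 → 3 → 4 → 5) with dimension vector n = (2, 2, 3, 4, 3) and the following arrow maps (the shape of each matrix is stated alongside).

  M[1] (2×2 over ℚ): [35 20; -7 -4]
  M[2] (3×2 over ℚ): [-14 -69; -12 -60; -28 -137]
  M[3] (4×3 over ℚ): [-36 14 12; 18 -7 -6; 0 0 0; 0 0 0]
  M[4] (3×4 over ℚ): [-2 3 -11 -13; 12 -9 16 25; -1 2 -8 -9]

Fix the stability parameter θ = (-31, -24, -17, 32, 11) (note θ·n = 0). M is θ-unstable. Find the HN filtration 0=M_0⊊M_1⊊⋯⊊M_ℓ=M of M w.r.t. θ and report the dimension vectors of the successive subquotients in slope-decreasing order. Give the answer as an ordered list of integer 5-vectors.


Interval decomposition of M: I[1,1], I[1,3], I[2,3], I[3,5], I[4,4], I[4,5]^2.
HN type (ℓ=5): μ^(1)=32; μ^(2)=43/2; μ^(3)=-17; μ^(4)=-24; μ^(5)=-31

((0, 0, 0, 1, 0); (0, 0, 0, 3, 3); (0, 0, 3, 0, 0); (0, 2, 0, 0, 0); (2, 0, 0, 0, 0))


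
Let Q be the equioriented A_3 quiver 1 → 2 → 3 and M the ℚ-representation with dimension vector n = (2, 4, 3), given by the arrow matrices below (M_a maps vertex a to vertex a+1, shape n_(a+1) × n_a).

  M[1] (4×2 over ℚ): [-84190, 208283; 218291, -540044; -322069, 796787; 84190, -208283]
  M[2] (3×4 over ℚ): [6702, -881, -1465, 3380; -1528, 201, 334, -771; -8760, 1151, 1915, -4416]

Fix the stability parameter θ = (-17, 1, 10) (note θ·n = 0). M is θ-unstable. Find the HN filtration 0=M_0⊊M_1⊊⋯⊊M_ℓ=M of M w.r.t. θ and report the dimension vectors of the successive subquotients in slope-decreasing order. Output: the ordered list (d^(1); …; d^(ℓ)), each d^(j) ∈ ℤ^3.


Interval decomposition of M: I[1,3]^2, I[2,2], I[2,3].
HN type (ℓ=3): μ^(1)=10; μ^(2)=1; μ^(3)=-17

((0, 0, 3); (0, 4, 0); (2, 0, 0))


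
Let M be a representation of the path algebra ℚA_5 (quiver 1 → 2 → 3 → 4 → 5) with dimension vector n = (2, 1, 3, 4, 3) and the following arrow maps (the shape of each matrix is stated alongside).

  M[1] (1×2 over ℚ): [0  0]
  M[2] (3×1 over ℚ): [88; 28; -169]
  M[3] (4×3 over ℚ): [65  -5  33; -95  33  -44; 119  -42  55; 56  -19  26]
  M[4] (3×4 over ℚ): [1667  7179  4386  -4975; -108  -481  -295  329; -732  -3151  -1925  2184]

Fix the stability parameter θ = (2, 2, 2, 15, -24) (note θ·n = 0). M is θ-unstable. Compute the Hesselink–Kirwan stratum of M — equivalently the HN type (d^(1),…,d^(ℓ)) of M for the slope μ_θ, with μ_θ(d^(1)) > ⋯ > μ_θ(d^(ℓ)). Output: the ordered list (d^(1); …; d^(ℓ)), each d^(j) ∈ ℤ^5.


Via rank(M_{q-1}∘⋯∘M_p): M ≅ I[1,1]^2, I[2,5], I[3,5]^2, I[4,4].
μ_θ-semistable layers: μ^(1)=15; μ^(2)=2; μ^(3)=-5/4; μ^(4)=-7/3

((0, 0, 0, 1, 0); (2, 0, 0, 0, 0); (0, 1, 1, 1, 1); (0, 0, 2, 2, 2))


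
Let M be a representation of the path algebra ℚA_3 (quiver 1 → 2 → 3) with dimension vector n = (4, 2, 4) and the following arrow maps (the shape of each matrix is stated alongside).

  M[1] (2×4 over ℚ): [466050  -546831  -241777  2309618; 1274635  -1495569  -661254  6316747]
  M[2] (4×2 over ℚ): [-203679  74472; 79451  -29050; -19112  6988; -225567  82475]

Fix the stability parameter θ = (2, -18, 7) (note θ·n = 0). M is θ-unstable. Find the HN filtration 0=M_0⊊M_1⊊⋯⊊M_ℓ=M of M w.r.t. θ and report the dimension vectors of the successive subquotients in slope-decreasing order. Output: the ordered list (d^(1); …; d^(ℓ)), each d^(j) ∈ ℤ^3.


Via rank(M_{q-1}∘⋯∘M_p): M ≅ I[1,1]^2, I[1,3]^2, I[3,3]^2.
μ_θ-semistable layers: μ^(1)=7; μ^(2)=2; μ^(3)=-8

((0, 0, 4); (2, 0, 0); (2, 2, 0))


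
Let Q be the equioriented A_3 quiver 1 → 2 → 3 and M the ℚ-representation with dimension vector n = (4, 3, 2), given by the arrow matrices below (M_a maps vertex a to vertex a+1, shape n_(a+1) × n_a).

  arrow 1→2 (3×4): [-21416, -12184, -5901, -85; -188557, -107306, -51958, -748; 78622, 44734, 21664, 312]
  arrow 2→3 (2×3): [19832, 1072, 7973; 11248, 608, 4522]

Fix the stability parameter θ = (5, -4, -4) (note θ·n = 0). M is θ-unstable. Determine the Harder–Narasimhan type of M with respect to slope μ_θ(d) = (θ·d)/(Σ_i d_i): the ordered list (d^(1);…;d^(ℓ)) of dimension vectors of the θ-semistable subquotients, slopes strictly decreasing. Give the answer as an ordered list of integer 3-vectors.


Barcode: M ≅ I[1,1], I[1,2]^2, I[1,3], I[3,3]. HN layers by μ_θ (4 steps, strictly decreasing):
  μ^(1)=5; μ^(2)=1/2; μ^(3)=-1; μ^(4)=-4

((1, 0, 0); (2, 2, 0); (1, 1, 1); (0, 0, 1))


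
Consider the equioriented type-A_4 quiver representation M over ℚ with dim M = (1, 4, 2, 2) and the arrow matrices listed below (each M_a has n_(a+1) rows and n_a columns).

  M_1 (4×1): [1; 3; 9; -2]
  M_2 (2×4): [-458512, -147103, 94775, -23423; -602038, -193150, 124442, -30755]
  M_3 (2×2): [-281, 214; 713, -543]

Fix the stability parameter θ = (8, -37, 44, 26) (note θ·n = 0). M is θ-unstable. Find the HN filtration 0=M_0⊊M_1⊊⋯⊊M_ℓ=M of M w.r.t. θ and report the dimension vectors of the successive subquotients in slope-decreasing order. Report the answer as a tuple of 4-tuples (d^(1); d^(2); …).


Via rank(M_{q-1}∘⋯∘M_p): M ≅ I[1,2], I[2,2], I[2,4]^2.
μ_θ-semistable layers: μ^(1)=35; μ^(2)=-29/2; μ^(3)=-37

((0, 0, 2, 2); (1, 1, 0, 0); (0, 3, 0, 0))


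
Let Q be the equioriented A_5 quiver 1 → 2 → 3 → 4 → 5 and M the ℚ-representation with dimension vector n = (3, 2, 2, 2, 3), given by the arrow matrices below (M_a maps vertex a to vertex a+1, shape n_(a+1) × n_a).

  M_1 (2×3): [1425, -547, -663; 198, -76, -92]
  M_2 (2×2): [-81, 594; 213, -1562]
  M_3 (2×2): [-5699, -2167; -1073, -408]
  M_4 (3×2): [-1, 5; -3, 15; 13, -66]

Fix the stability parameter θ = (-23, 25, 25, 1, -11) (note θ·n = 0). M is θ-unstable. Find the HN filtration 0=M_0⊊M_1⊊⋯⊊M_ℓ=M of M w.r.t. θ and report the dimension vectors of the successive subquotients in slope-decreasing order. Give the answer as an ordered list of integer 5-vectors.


Via rank(M_{q-1}∘⋯∘M_p): M ≅ I[1,1], I[1,2], I[1,5], I[3,5], I[5,5].
μ_θ-semistable layers: μ^(1)=25; μ^(2)=10; μ^(3)=5; μ^(4)=-11; μ^(5)=-23

((0, 1, 0, 0, 0); (0, 1, 1, 1, 1); (0, 0, 1, 1, 1); (0, 0, 0, 0, 1); (3, 0, 0, 0, 0))


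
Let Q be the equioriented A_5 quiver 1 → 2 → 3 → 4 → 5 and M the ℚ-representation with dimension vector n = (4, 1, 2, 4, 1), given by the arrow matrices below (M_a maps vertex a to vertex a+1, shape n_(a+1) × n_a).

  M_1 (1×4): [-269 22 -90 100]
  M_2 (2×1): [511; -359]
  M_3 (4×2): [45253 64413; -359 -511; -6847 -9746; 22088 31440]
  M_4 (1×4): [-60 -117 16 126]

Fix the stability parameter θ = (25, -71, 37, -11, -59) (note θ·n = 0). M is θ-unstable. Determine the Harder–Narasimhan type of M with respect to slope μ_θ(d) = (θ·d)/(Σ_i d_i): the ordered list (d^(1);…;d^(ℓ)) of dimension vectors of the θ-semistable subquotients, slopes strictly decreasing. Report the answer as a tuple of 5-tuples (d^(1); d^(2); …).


Via rank(M_{q-1}∘⋯∘M_p): M ≅ I[1,1]^3, I[1,4], I[3,5], I[4,4]^2.
μ_θ-semistable layers: μ^(1)=25; μ^(2)=13; μ^(3)=-11; μ^(4)=-23

((3, 0, 0, 0, 0); (0, 0, 1, 1, 0); (0, 0, 1, 3, 1); (1, 1, 0, 0, 0))


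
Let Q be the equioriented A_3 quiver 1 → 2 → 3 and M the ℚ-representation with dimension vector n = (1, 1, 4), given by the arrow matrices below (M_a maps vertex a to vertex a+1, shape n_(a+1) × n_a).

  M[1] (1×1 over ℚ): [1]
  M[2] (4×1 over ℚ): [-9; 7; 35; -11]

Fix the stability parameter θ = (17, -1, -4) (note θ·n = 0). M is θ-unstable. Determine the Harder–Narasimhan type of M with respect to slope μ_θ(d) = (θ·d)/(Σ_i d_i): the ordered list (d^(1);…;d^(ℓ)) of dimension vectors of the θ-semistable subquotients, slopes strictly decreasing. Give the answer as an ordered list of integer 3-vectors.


Via rank(M_{q-1}∘⋯∘M_p): M ≅ I[1,3], I[3,3]^3.
μ_θ-semistable layers: μ^(1)=4; μ^(2)=-4

((1, 1, 1); (0, 0, 3))


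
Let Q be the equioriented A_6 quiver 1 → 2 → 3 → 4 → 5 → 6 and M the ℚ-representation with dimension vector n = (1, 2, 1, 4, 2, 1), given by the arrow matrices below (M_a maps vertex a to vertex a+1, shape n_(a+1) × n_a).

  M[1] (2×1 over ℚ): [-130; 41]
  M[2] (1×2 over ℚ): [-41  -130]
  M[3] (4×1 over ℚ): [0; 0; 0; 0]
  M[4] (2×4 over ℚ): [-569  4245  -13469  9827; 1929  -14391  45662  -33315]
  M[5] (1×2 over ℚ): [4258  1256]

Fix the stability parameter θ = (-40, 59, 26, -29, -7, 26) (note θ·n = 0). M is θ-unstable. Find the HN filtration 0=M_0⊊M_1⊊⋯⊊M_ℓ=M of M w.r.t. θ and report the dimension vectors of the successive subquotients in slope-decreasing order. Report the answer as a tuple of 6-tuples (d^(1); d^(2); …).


Barcode: M ≅ I[1,2], I[2,3], I[4,4]^2, I[4,5], I[4,6]. HN layers by μ_θ (6 steps, strictly decreasing):
  μ^(1)=59; μ^(2)=85/2; μ^(3)=26; μ^(4)=-7; μ^(5)=-29; μ^(6)=-40

((0, 1, 0, 0, 0, 0); (0, 1, 1, 0, 0, 0); (0, 0, 0, 0, 0, 1); (0, 0, 0, 0, 2, 0); (0, 0, 0, 4, 0, 0); (1, 0, 0, 0, 0, 0))


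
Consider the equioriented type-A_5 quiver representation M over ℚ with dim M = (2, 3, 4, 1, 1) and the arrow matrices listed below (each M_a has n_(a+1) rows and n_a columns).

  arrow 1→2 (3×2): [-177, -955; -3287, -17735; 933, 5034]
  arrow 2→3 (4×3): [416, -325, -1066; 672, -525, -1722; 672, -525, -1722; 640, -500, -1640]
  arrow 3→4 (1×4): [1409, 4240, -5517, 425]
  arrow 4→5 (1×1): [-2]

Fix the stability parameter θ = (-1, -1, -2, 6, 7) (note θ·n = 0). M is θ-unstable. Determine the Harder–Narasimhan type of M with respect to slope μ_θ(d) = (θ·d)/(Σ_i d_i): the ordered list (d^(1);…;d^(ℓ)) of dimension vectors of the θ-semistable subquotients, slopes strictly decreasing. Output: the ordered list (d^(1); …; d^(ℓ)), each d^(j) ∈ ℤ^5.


Barcode: M ≅ I[1,2], I[1,3], I[2,2], I[3,3]^2, I[3,5]. HN layers by μ_θ (5 steps, strictly decreasing):
  μ^(1)=7; μ^(2)=6; μ^(3)=-1; μ^(4)=-4/3; μ^(5)=-2

((0, 0, 0, 0, 1); (0, 0, 0, 1, 0); (1, 2, 0, 0, 0); (1, 1, 1, 0, 0); (0, 0, 3, 0, 0))


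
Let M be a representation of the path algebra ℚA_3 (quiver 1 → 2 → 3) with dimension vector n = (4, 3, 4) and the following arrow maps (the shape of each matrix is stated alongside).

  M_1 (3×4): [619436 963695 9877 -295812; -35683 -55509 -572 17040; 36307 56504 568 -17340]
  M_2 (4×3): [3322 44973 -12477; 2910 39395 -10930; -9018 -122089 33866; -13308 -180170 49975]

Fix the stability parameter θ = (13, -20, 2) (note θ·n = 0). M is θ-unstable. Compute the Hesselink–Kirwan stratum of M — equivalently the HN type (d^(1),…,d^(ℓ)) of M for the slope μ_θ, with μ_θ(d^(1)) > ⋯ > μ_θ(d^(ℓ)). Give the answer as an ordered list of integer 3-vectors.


Barcode: M ≅ I[1,1], I[1,2], I[1,3]^2, I[3,3]^2. HN layers by μ_θ (3 steps, strictly decreasing):
  μ^(1)=13; μ^(2)=2; μ^(3)=-7/2

((1, 0, 0); (0, 0, 4); (3, 3, 0))


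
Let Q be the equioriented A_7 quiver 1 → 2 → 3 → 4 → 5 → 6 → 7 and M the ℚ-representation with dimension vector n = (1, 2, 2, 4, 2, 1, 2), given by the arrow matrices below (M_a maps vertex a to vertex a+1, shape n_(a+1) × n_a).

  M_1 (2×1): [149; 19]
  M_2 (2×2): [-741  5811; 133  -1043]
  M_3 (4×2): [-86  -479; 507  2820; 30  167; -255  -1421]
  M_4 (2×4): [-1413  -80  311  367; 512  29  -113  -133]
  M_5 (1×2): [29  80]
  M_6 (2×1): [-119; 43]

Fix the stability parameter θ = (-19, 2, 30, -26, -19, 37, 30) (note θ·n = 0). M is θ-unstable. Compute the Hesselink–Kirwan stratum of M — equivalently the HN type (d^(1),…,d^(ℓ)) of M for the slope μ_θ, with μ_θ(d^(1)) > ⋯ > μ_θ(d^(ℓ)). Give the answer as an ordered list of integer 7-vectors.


Barcode: M ≅ I[1,2], I[2,7], I[3,5], I[4,4]^2, I[7,7]. HN layers by μ_θ (7 steps, strictly decreasing):
  μ^(1)=67/2; μ^(2)=30; μ^(3)=2; μ^(4)=-13/4; μ^(5)=-5; μ^(6)=-19; μ^(7)=-26

((0, 0, 0, 0, 0, 1, 1); (0, 0, 0, 0, 0, 0, 1); (0, 1, 0, 0, 0, 0, 0); (0, 1, 1, 1, 1, 0, 0); (0, 0, 1, 1, 1, 0, 0); (1, 0, 0, 0, 0, 0, 0); (0, 0, 0, 2, 0, 0, 0))


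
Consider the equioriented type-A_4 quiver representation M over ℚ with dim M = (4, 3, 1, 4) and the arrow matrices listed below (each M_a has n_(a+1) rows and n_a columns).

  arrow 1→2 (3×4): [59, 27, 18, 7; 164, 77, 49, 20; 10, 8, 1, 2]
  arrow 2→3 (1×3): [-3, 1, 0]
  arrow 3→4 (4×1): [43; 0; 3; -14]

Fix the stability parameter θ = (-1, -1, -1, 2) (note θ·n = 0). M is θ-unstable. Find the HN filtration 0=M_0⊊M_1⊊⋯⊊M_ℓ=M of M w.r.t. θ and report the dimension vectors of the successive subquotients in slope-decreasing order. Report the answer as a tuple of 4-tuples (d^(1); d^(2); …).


Via rank(M_{q-1}∘⋯∘M_p): M ≅ I[1,1], I[1,2]^2, I[1,4], I[4,4]^3.
μ_θ-semistable layers: μ^(1)=2; μ^(2)=-1

((0, 0, 0, 4); (4, 3, 1, 0))


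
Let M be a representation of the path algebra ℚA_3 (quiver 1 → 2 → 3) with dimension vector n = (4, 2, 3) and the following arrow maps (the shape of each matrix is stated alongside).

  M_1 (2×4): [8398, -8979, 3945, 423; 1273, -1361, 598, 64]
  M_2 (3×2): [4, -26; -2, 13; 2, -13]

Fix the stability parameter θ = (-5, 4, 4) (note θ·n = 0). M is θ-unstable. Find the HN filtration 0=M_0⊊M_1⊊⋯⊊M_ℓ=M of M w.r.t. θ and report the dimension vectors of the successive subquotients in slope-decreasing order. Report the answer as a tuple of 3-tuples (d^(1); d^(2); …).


Interval decomposition of M: I[1,1]^2, I[1,2], I[1,3], I[3,3]^2.
HN type (ℓ=2): μ^(1)=4; μ^(2)=-5

((0, 2, 3); (4, 0, 0))


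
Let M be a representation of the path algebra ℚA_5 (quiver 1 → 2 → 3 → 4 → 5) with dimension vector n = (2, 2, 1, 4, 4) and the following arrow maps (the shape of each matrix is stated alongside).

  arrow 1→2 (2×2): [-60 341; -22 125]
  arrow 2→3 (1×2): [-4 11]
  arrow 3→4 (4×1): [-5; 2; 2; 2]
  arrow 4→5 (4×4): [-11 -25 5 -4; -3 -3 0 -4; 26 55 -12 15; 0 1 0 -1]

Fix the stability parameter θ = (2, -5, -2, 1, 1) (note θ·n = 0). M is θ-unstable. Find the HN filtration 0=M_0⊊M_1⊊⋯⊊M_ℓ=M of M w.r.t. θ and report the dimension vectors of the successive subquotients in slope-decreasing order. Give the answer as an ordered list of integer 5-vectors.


Via rank(M_{q-1}∘⋯∘M_p): M ≅ I[1,2], I[1,5], I[4,5]^3.
μ_θ-semistable layers: μ^(1)=1; μ^(2)=-3/2; μ^(3)=-5/3

((0, 0, 0, 4, 4); (1, 1, 0, 0, 0); (1, 1, 1, 0, 0))


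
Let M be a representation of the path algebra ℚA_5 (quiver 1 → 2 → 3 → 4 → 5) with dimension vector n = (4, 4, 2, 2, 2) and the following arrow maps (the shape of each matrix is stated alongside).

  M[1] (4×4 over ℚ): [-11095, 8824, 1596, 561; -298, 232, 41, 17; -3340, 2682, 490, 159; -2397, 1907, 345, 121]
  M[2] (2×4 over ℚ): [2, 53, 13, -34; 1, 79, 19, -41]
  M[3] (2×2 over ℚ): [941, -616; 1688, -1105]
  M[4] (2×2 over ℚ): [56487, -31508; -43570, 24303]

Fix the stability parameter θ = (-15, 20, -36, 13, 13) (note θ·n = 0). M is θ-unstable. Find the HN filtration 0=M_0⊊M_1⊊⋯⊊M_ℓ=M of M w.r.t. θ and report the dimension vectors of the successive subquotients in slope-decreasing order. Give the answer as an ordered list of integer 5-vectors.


Barcode: M ≅ I[1,2]^2, I[1,5]^2. HN layers by μ_θ (4 steps, strictly decreasing):
  μ^(1)=20; μ^(2)=13; μ^(3)=-8; μ^(4)=-15

((0, 2, 0, 0, 0); (0, 0, 0, 2, 2); (0, 2, 2, 0, 0); (4, 0, 0, 0, 0))


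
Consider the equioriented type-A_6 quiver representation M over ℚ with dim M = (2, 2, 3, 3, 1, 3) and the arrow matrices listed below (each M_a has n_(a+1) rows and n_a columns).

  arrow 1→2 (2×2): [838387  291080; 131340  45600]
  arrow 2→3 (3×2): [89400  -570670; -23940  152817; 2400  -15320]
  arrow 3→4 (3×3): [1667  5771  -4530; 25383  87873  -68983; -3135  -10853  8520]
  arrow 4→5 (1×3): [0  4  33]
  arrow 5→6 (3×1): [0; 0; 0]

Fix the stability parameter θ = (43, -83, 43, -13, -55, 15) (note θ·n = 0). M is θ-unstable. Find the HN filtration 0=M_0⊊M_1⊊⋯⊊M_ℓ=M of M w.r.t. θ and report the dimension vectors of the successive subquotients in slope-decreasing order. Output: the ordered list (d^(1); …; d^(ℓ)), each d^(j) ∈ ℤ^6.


Interval decomposition of M: I[1,1], I[1,2], I[2,5], I[3,4]^2, I[6,6]^3.
HN type (ℓ=5): μ^(1)=43; μ^(2)=15; μ^(3)=-25/3; μ^(4)=-20; μ^(5)=-83

((1, 0, 0, 0, 0, 0); (0, 0, 2, 2, 0, 3); (0, 0, 1, 1, 1, 0); (1, 1, 0, 0, 0, 0); (0, 1, 0, 0, 0, 0))
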